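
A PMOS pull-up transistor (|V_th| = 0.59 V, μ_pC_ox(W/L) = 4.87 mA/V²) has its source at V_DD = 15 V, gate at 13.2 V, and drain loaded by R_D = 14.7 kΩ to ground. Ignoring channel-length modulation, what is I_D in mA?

V_SG = V_DD − V_G = 15 − 13.2 = 1.8 V, so V_ov = 1.8 − 0.59 = 1.21 V.
Assume saturation: I_D = ½ k_p V_ov² = 0.5 × 4.87 × 1.21² = 3.57 mA, giving V_SD = V_DD − I_D R_D = 15 − 3.57 × 14.7 = -37.4 V.
But -37.4 V < V_ov = 1.21 V, so the device is actually in triode.
In triode I_D = k_p[V_ov V_SD − ½ V_SD²] and I_D = (V_DD − V_SD)/R_D. Equating: 35.8 V_SD² − 87.62 V_SD + 15 = 0, giving V_SD = 0.185 V (the root below V_ov).
I_D = (15 − 0.185) / 14.7 = 1.01 mA.

I_D = 1.01 mA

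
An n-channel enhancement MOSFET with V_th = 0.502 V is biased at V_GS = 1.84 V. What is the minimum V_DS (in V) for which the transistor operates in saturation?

The boundary between triode and saturation is V_DS = V_GS − V_th = V_ov.
V_ov = 1.84 − 0.502 = 1.34 V.

V_DS,sat = 1.34 V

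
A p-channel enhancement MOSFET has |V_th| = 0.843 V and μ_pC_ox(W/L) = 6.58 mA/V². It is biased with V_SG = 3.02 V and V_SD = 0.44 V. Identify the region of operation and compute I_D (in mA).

V_ov = V_SG − |V_th| = 3.02 − 0.843 = 2.18 V.
Since V_SD = 0.44 V < V_ov = 2.18 V, the device is in the triode region.
I_D = k_p [V_ov · V_SD − ½ V_SD²] = 6.58 × [2.18 × 0.44 − 0.5 × 0.44²] = 5.67 mA.

Triode; I_D = 5.67 mA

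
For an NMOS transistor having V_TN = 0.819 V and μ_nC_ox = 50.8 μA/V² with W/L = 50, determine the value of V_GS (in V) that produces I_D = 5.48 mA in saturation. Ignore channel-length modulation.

k_n = μ_nC_ox · (W/L) = 2.54 mA/V².
In saturation I_D = ½ k_n (V_GS − V_TN)², so V_GS − V_TN = √(2 I_D / k_n) = √(2 × 5.48 / 2.54) = 2.08 V.
V_GS = 0.819 + 2.08 = 2.9 V.

V_GS = 2.90 V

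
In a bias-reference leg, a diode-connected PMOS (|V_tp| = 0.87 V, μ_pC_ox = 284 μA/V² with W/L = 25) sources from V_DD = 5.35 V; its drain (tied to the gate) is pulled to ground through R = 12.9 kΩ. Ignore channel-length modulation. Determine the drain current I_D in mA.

With gate tied to drain, V_SG = V_SD ≥ V_SG − |V_tp|, so the device is in saturation.
k_p = μ_pC_ox · (W/L) = 7.1 mA/V².
KCL at the drain: ½ k_p (V_SG − |V_tp|)² = (V_DD − V_SG)/R.
Let x = V_SG − 0.87. Then 45.8 x² + x − 4.48 = 0, giving x = 0.302 V (positive root), so V_SG = 1.17 V.
I_D = (V_DD − V_SG)/R = (5.35 − 1.17) / 12.9 = 0.324 mA.

I_D = 0.324 mA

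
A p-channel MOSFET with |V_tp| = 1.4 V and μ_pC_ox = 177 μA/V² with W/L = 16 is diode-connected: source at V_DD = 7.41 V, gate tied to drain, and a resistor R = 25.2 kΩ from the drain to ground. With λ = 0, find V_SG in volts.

V_SG = 1.80 V

With gate tied to drain, V_SG = V_SD ≥ V_SG − |V_tp|, so the device is in saturation.
k_p = μ_pC_ox · (W/L) = 2.832 mA/V².
KCL at the drain: ½ k_p (V_SG − |V_tp|)² = (V_DD − V_SG)/R.
Let x = V_SG − 1.4. Then 35.7 x² + x − 6.01 = 0, giving x = 0.397 V (positive root), so V_SG = 1.8 V.
I_D = (V_DD − V_SG)/R = (7.41 − 1.8) / 25.2 = 0.223 mA.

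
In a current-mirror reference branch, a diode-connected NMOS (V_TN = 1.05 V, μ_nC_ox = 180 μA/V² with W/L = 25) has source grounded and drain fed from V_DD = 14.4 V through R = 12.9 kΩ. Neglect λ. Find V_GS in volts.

With gate tied to drain, V_GS = V_DS ≥ V_GS − V_TN, so the device is in saturation.
k_n = μ_nC_ox · (W/L) = 4.5 mA/V².
KCL at the drain: ½ k_n (V_GS − V_TN)² = (V_DD − V_GS)/R.
Let x = V_GS − 1.05. Then 29 x² + x − 13.35 = 0, giving x = 0.661 V (positive root), so V_GS = 1.71 V.
I_D = (V_DD − V_GS)/R = (14.4 − 1.71) / 12.9 = 0.984 mA.

V_GS = 1.71 V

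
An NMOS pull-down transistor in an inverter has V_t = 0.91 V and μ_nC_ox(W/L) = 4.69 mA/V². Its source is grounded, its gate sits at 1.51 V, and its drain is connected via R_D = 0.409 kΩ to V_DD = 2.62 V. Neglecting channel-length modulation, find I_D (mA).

I_D = 0.844 mA

V_GS = V_G = 1.51 V, so V_ov = 1.51 − 0.91 = 0.6 V.
Assume saturation: I_D = ½ k_n V_ov² = 0.5 × 4.69 × 0.6² = 0.844 mA, giving V_DS = V_DD − I_D R_D = 2.62 − 0.844 × 0.409 = 2.27 V.
V_DS = 2.27 V ≥ V_ov = 0.6 V, confirming saturation.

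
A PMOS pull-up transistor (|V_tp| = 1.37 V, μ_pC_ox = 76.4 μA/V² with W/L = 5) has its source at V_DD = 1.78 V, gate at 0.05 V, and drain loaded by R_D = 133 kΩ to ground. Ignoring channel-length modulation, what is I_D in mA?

I_D = 0.0126 mA

V_SG = V_DD − V_G = 1.78 − 0.05 = 1.73 V, so V_ov = 1.73 − 1.37 = 0.36 V.
k_p = μ_pC_ox · (W/L) = 0.382 mA/V².
Assume saturation: I_D = ½ k_p V_ov² = 0.5 × 0.382 × 0.36² = 0.0248 mA, giving V_SD = V_DD − I_D R_D = 1.78 − 0.0248 × 133 = -1.51 V.
But -1.51 V < V_ov = 0.36 V, so the device is actually in triode.
In triode I_D = k_p[V_ov V_SD − ½ V_SD²] and I_D = (V_DD − V_SD)/R_D. Equating: 25.4 V_SD² − 19.29 V_SD + 1.78 = 0, giving V_SD = 0.107 V (the root below V_ov).
I_D = (1.78 − 0.107) / 133 = 0.0126 mA.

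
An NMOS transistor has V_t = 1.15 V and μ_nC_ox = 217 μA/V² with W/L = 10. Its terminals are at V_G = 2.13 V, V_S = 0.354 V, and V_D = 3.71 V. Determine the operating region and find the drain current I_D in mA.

Saturation; I_D = 0.425 mA

V_GS = V_G − V_S = 2.13 − 0.354 = 1.78 V; V_DS = V_D − V_S = 3.71 − 0.354 = 3.36 V.
k_n = μ_nC_ox · (W/L) = 2.17 mA/V².
V_ov = V_GS − V_t = 1.78 − 1.15 = 0.626 V.
Since V_DS = 3.36 V ≥ V_ov = 0.626 V, the device is in saturation.
I_D = ½ k_n V_ov² = 0.5 × 2.17 × 0.626² = 0.425 mA.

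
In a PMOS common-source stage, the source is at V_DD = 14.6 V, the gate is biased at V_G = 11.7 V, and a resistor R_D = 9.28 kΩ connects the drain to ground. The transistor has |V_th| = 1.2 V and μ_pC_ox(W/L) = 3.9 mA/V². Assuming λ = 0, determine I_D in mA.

I_D = 1.55 mA

V_SG = V_DD − V_G = 14.6 − 11.7 = 2.9 V, so V_ov = 2.9 − 1.2 = 1.7 V.
Assume saturation: I_D = ½ k_p V_ov² = 0.5 × 3.9 × 1.7² = 5.64 mA, giving V_SD = V_DD − I_D R_D = 14.6 − 5.64 × 9.28 = -37.7 V.
But -37.7 V < V_ov = 1.7 V, so the device is actually in triode.
In triode I_D = k_p[V_ov V_SD − ½ V_SD²] and I_D = (V_DD − V_SD)/R_D. Equating: 18.1 V_SD² − 62.53 V_SD + 14.6 = 0, giving V_SD = 0.252 V (the root below V_ov).
I_D = (14.6 − 0.252) / 9.28 = 1.55 mA.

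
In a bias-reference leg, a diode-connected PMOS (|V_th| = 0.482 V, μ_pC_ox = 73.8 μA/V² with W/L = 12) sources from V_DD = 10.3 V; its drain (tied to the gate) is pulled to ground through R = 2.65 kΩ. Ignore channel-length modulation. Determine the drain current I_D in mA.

I_D = 2.76 mA

With gate tied to drain, V_SG = V_SD ≥ V_SG − |V_th|, so the device is in saturation.
k_p = μ_pC_ox · (W/L) = 0.8856 mA/V².
KCL at the drain: ½ k_p (V_SG − |V_th|)² = (V_DD − V_SG)/R.
Let x = V_SG − 0.482. Then 1.17 x² + x − 9.818 = 0, giving x = 2.5 V (positive root), so V_SG = 2.98 V.
I_D = (V_DD − V_SG)/R = (10.3 − 2.98) / 2.65 = 2.76 mA.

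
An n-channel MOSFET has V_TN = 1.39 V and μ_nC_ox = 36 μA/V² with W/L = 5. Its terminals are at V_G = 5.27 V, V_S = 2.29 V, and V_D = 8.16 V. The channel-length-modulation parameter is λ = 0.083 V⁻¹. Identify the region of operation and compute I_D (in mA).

Saturation; I_D = 0.338 mA

V_GS = V_G − V_S = 5.27 − 2.29 = 2.98 V; V_DS = V_D − V_S = 8.16 − 2.29 = 5.87 V.
k_n = μ_nC_ox · (W/L) = 0.18 mA/V².
V_ov = V_GS − V_TN = 2.98 − 1.39 = 1.59 V.
Since V_DS = 5.87 V ≥ V_ov = 1.59 V, the device is in saturation.
I_D = ½ k_n V_ov² (1 + λ V_DS) = 0.5 × 0.18 × 1.59² × (1 + 0.083 × 5.87) = 0.338 mA.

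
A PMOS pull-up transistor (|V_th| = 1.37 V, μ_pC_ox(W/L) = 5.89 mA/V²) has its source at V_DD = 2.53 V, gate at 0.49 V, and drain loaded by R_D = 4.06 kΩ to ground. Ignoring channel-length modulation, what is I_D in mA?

I_D = 0.582 mA

V_SG = V_DD − V_G = 2.53 − 0.49 = 2.04 V, so V_ov = 2.04 − 1.37 = 0.67 V.
Assume saturation: I_D = ½ k_p V_ov² = 0.5 × 5.89 × 0.67² = 1.32 mA, giving V_SD = V_DD − I_D R_D = 2.53 − 1.32 × 4.06 = -2.84 V.
But -2.84 V < V_ov = 0.67 V, so the device is actually in triode.
In triode I_D = k_p[V_ov V_SD − ½ V_SD²] and I_D = (V_DD − V_SD)/R_D. Equating: 12 V_SD² − 17.02 V_SD + 2.53 = 0, giving V_SD = 0.169 V (the root below V_ov).
I_D = (2.53 − 0.169) / 4.06 = 0.582 mA.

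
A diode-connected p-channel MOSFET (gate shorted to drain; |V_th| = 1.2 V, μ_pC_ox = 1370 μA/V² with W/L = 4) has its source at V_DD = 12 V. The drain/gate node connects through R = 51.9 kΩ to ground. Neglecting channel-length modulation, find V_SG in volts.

V_SG = 1.47 V

With gate tied to drain, V_SG = V_SD ≥ V_SG − |V_th|, so the device is in saturation.
k_p = μ_pC_ox · (W/L) = 5.48 mA/V².
KCL at the drain: ½ k_p (V_SG − |V_th|)² = (V_DD − V_SG)/R.
Let x = V_SG − 1.2. Then 142 x² + x − 10.8 = 0, giving x = 0.272 V (positive root), so V_SG = 1.47 V.
I_D = (V_DD − V_SG)/R = (12 − 1.47) / 51.9 = 0.203 mA.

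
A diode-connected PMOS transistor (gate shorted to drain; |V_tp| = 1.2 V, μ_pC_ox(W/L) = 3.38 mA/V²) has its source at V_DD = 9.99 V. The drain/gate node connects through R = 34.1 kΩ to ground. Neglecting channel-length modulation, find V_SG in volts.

With gate tied to drain, V_SG = V_SD ≥ V_SG − |V_tp|, so the device is in saturation.
KCL at the drain: ½ k_p (V_SG − |V_tp|)² = (V_DD − V_SG)/R.
Let x = V_SG − 1.2. Then 57.6 x² + x − 8.79 = 0, giving x = 0.382 V (positive root), so V_SG = 1.58 V.
I_D = (V_DD − V_SG)/R = (9.99 − 1.58) / 34.1 = 0.247 mA.

V_SG = 1.58 V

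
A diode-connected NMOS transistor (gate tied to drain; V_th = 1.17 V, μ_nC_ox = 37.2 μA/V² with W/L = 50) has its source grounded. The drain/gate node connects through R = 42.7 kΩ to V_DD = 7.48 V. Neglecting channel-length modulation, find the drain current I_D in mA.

I_D = 0.139 mA

With gate tied to drain, V_GS = V_DS ≥ V_GS − V_th, so the device is in saturation.
k_n = μ_nC_ox · (W/L) = 1.86 mA/V².
KCL at the drain: ½ k_n (V_GS − V_th)² = (V_DD − V_GS)/R.
Let x = V_GS − 1.17. Then 39.7 x² + x − 6.31 = 0, giving x = 0.386 V (positive root), so V_GS = 1.56 V.
I_D = (V_DD − V_GS)/R = (7.48 − 1.56) / 42.7 = 0.139 mA.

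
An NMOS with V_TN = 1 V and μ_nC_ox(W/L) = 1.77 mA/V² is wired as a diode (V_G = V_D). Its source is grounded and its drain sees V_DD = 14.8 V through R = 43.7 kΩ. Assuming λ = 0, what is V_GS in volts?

With gate tied to drain, V_GS = V_DS ≥ V_GS − V_TN, so the device is in saturation.
KCL at the drain: ½ k_n (V_GS − V_TN)² = (V_DD − V_GS)/R.
Let x = V_GS − 1. Then 38.7 x² + x − 13.8 = 0, giving x = 0.585 V (positive root), so V_GS = 1.58 V.
I_D = (V_DD − V_GS)/R = (14.8 − 1.58) / 43.7 = 0.302 mA.

V_GS = 1.58 V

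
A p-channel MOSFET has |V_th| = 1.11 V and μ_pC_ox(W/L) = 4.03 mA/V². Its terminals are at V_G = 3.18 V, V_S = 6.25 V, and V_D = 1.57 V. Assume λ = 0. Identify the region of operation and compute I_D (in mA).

Saturation; I_D = 7.74 mA

V_SG = V_S − V_G = 6.25 − 3.18 = 3.07 V; V_SD = V_S − V_D = 6.25 − 1.57 = 4.68 V.
V_ov = V_SG − |V_th| = 3.07 − 1.11 = 1.96 V.
Since V_SD = 4.68 V ≥ V_ov = 1.96 V, the device is in saturation.
I_D = ½ k_p V_ov² = 0.5 × 4.03 × 1.96² = 7.74 mA.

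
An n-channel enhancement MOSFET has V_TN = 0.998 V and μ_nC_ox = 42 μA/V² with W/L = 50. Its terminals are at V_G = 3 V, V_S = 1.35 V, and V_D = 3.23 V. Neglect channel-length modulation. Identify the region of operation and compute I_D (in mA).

Saturation; I_D = 0.446 mA

V_GS = V_G − V_S = 3 − 1.35 = 1.65 V; V_DS = V_D − V_S = 3.23 − 1.35 = 1.88 V.
k_n = μ_nC_ox · (W/L) = 2.1 mA/V².
V_ov = V_GS − V_TN = 1.65 − 0.998 = 0.652 V.
Since V_DS = 1.88 V ≥ V_ov = 0.652 V, the device is in saturation.
I_D = ½ k_n V_ov² = 0.5 × 2.1 × 0.652² = 0.446 mA.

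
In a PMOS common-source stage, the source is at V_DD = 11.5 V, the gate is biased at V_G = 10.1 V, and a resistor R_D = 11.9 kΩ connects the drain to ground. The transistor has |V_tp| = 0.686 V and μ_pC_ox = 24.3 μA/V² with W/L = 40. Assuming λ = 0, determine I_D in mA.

I_D = 0.248 mA

V_SG = V_DD − V_G = 11.5 − 10.1 = 1.4 V, so V_ov = 1.4 − 0.686 = 0.714 V.
k_p = μ_pC_ox · (W/L) = 0.972 mA/V².
Assume saturation: I_D = ½ k_p V_ov² = 0.5 × 0.972 × 0.714² = 0.248 mA, giving V_SD = V_DD − I_D R_D = 11.5 − 0.248 × 11.9 = 8.55 V.
V_SD = 8.55 V ≥ V_ov = 0.714 V, confirming saturation.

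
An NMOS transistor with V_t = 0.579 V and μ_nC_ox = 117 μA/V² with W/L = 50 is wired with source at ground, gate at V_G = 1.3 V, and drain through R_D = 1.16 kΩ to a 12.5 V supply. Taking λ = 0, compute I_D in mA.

V_GS = V_G = 1.3 V, so V_ov = 1.3 − 0.579 = 0.721 V.
k_n = μ_nC_ox · (W/L) = 5.85 mA/V².
Assume saturation: I_D = ½ k_n V_ov² = 0.5 × 5.85 × 0.721² = 1.52 mA, giving V_DS = V_DD − I_D R_D = 12.5 − 1.52 × 1.16 = 10.7 V.
V_DS = 10.7 V ≥ V_ov = 0.721 V, confirming saturation.

I_D = 1.52 mA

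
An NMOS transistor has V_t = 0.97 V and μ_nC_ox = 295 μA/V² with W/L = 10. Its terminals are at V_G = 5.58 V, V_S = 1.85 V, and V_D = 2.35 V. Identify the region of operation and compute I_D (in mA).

Triode; I_D = 3.70 mA

V_GS = V_G − V_S = 5.58 − 1.85 = 3.73 V; V_DS = V_D − V_S = 2.35 − 1.85 = 0.5 V.
k_n = μ_nC_ox · (W/L) = 2.95 mA/V².
V_ov = V_GS − V_t = 3.73 − 0.97 = 2.76 V.
Since V_DS = 0.5 V < V_ov = 2.76 V, the device is in the triode region.
I_D = k_n [V_ov · V_DS − ½ V_DS²] = 2.95 × [2.76 × 0.5 − 0.5 × 0.5²] = 3.7 mA.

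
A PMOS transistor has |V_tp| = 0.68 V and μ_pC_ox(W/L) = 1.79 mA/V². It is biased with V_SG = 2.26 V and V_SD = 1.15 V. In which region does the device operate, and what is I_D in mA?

V_ov = V_SG − |V_tp| = 2.26 − 0.68 = 1.58 V.
Since V_SD = 1.15 V < V_ov = 1.58 V, the device is in the triode region.
I_D = k_p [V_ov · V_SD − ½ V_SD²] = 1.79 × [1.58 × 1.15 − 0.5 × 1.15²] = 2.07 mA.

Triode; I_D = 2.07 mA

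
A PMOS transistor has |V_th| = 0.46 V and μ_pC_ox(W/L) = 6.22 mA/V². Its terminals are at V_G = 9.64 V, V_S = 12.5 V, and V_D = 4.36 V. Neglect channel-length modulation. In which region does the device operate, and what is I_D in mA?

V_SG = V_S − V_G = 12.5 − 9.64 = 2.86 V; V_SD = V_S − V_D = 12.5 − 4.36 = 8.14 V.
V_ov = V_SG − |V_th| = 2.86 − 0.46 = 2.4 V.
Since V_SD = 8.14 V ≥ V_ov = 2.4 V, the device is in saturation.
I_D = ½ k_p V_ov² = 0.5 × 6.22 × 2.4² = 17.9 mA.

Saturation; I_D = 17.9 mA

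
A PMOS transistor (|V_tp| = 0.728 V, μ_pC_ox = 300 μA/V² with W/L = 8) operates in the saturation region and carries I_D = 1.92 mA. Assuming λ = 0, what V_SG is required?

k_p = μ_pC_ox · (W/L) = 2.4 mA/V².
In saturation I_D = ½ k_p (V_SG − |V_tp|)², so V_SG − |V_tp| = √(2 I_D / k_p) = √(2 × 1.92 / 2.4) = 1.26 V.
V_SG = 0.728 + 1.26 = 1.99 V.

V_SG = 1.99 V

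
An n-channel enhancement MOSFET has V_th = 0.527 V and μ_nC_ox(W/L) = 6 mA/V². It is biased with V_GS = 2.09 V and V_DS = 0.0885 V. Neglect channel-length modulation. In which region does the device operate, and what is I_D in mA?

V_ov = V_GS − V_th = 2.09 − 0.527 = 1.56 V.
Since V_DS = 0.0885 V < V_ov = 1.56 V, the device is in the triode region.
I_D = k_n [V_ov · V_DS − ½ V_DS²] = 6 × [1.56 × 0.0885 − 0.5 × 0.0885²] = 0.806 mA.

Triode; I_D = 0.806 mA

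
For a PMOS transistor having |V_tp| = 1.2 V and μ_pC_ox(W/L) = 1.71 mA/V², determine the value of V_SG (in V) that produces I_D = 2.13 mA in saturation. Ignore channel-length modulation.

In saturation I_D = ½ k_p (V_SG − |V_tp|)², so V_SG − |V_tp| = √(2 I_D / k_p) = √(2 × 2.13 / 1.71) = 1.58 V.
V_SG = 1.2 + 1.58 = 2.78 V.

V_SG = 2.78 V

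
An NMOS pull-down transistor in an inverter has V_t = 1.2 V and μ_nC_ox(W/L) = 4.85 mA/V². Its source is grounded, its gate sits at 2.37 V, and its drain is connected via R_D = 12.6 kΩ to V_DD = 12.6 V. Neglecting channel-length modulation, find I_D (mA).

V_GS = V_G = 2.37 V, so V_ov = 2.37 − 1.2 = 1.17 V.
Assume saturation: I_D = ½ k_n V_ov² = 0.5 × 4.85 × 1.17² = 3.32 mA, giving V_DS = V_DD − I_D R_D = 12.6 − 3.32 × 12.6 = -29.2 V.
But -29.2 V < V_ov = 1.17 V, so the device is actually in triode.
In triode I_D = k_n[V_ov V_DS − ½ V_DS²] and I_D = (V_DD − V_DS)/R_D. Equating: 30.6 V_DS² − 72.5 V_DS + 12.6 = 0, giving V_DS = 0.189 V (the root below V_ov).
I_D = (12.6 − 0.189) / 12.6 = 0.985 mA.

I_D = 0.985 mA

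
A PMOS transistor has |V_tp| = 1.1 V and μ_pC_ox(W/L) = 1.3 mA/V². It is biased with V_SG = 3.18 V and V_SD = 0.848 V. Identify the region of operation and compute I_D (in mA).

Triode; I_D = 1.83 mA

V_ov = V_SG − |V_tp| = 3.18 − 1.1 = 2.08 V.
Since V_SD = 0.848 V < V_ov = 2.08 V, the device is in the triode region.
I_D = k_p [V_ov · V_SD − ½ V_SD²] = 1.3 × [2.08 × 0.848 − 0.5 × 0.848²] = 1.83 mA.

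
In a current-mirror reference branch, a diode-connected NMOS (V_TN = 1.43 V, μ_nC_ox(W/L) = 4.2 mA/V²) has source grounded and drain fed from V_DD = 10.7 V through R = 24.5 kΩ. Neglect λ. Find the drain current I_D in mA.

I_D = 0.361 mA

With gate tied to drain, V_GS = V_DS ≥ V_GS − V_TN, so the device is in saturation.
KCL at the drain: ½ k_n (V_GS − V_TN)² = (V_DD − V_GS)/R.
Let x = V_GS − 1.43. Then 51.5 x² + x − 9.27 = 0, giving x = 0.415 V (positive root), so V_GS = 1.84 V.
I_D = (V_DD − V_GS)/R = (10.7 − 1.84) / 24.5 = 0.361 mA.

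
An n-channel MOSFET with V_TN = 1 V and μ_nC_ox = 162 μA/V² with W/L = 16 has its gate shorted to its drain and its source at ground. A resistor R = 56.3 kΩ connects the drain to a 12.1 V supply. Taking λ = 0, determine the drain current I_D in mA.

With gate tied to drain, V_GS = V_DS ≥ V_GS − V_TN, so the device is in saturation.
k_n = μ_nC_ox · (W/L) = 2.592 mA/V².
KCL at the drain: ½ k_n (V_GS − V_TN)² = (V_DD − V_GS)/R.
Let x = V_GS − 1. Then 73 x² + x − 11.1 = 0, giving x = 0.383 V (positive root), so V_GS = 1.38 V.
I_D = (V_DD − V_GS)/R = (12.1 − 1.38) / 56.3 = 0.19 mA.

I_D = 0.190 mA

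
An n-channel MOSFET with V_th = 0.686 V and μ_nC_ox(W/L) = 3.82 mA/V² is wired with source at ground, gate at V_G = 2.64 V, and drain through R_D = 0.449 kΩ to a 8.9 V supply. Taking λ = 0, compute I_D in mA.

V_GS = V_G = 2.64 V, so V_ov = 2.64 − 0.686 = 1.95 V.
Assume saturation: I_D = ½ k_n V_ov² = 0.5 × 3.82 × 1.95² = 7.29 mA, giving V_DS = V_DD − I_D R_D = 8.9 − 7.29 × 0.449 = 5.63 V.
V_DS = 5.63 V ≥ V_ov = 1.95 V, confirming saturation.

I_D = 7.29 mA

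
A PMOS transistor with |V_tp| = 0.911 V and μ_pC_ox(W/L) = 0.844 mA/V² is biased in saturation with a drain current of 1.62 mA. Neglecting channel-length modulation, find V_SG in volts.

V_SG = 2.87 V

In saturation I_D = ½ k_p (V_SG − |V_tp|)², so V_SG − |V_tp| = √(2 I_D / k_p) = √(2 × 1.62 / 0.844) = 1.96 V.
V_SG = 0.911 + 1.96 = 2.87 V.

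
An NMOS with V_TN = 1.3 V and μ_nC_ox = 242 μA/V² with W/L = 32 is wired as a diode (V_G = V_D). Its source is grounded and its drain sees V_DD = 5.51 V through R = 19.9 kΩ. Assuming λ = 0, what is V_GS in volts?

V_GS = 1.53 V

With gate tied to drain, V_GS = V_DS ≥ V_GS − V_TN, so the device is in saturation.
k_n = μ_nC_ox · (W/L) = 7.744 mA/V².
KCL at the drain: ½ k_n (V_GS − V_TN)² = (V_DD − V_GS)/R.
Let x = V_GS − 1.3. Then 77.1 x² + x − 4.21 = 0, giving x = 0.227 V (positive root), so V_GS = 1.53 V.
I_D = (V_DD − V_GS)/R = (5.51 − 1.53) / 19.9 = 0.2 mA.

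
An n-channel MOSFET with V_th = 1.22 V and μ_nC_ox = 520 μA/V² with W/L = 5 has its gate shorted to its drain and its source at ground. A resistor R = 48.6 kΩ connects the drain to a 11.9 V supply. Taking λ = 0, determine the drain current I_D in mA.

With gate tied to drain, V_GS = V_DS ≥ V_GS − V_th, so the device is in saturation.
k_n = μ_nC_ox · (W/L) = 2.6 mA/V².
KCL at the drain: ½ k_n (V_GS − V_th)² = (V_DD − V_GS)/R.
Let x = V_GS − 1.22. Then 63.2 x² + x − 10.68 = 0, giving x = 0.403 V (positive root), so V_GS = 1.62 V.
I_D = (V_DD − V_GS)/R = (11.9 − 1.62) / 48.6 = 0.211 mA.

I_D = 0.211 mA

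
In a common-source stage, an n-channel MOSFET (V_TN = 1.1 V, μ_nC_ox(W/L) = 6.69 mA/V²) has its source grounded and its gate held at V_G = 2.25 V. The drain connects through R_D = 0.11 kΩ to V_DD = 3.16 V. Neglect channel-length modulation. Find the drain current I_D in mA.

V_GS = V_G = 2.25 V, so V_ov = 2.25 − 1.1 = 1.15 V.
Assume saturation: I_D = ½ k_n V_ov² = 0.5 × 6.69 × 1.15² = 4.42 mA, giving V_DS = V_DD − I_D R_D = 3.16 − 4.42 × 0.11 = 2.67 V.
V_DS = 2.67 V ≥ V_ov = 1.15 V, confirming saturation.

I_D = 4.42 mA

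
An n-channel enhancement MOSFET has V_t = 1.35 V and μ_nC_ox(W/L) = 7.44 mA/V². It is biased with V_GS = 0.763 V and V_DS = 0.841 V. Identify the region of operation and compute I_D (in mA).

V_GS = 0.763 V < V_t = 1.35 V, so the transistor is in cutoff.

Cutoff; I_D = 0 mA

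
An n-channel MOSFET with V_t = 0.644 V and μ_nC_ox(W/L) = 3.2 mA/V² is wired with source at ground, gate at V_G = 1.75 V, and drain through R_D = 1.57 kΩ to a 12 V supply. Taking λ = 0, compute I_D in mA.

I_D = 1.96 mA

V_GS = V_G = 1.75 V, so V_ov = 1.75 − 0.644 = 1.11 V.
Assume saturation: I_D = ½ k_n V_ov² = 0.5 × 3.2 × 1.11² = 1.96 mA, giving V_DS = V_DD − I_D R_D = 12 − 1.96 × 1.57 = 8.93 V.
V_DS = 8.93 V ≥ V_ov = 1.11 V, confirming saturation.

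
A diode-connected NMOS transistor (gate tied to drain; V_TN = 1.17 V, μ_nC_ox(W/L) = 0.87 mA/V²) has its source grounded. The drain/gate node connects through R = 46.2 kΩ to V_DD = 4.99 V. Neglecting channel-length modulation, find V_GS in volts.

With gate tied to drain, V_GS = V_DS ≥ V_GS − V_TN, so the device is in saturation.
KCL at the drain: ½ k_n (V_GS − V_TN)² = (V_DD − V_GS)/R.
Let x = V_GS − 1.17. Then 20.1 x² + x − 3.82 = 0, giving x = 0.412 V (positive root), so V_GS = 1.58 V.
I_D = (V_DD − V_GS)/R = (4.99 − 1.58) / 46.2 = 0.0738 mA.

V_GS = 1.58 V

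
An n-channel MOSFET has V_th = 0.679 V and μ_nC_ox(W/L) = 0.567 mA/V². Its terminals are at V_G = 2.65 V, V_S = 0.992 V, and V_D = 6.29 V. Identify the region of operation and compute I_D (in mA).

Saturation; I_D = 0.272 mA

V_GS = V_G − V_S = 2.65 − 0.992 = 1.66 V; V_DS = V_D − V_S = 6.29 − 0.992 = 5.3 V.
V_ov = V_GS − V_th = 1.66 − 0.679 = 0.979 V.
Since V_DS = 5.3 V ≥ V_ov = 0.979 V, the device is in saturation.
I_D = ½ k_n V_ov² = 0.5 × 0.567 × 0.979² = 0.272 mA.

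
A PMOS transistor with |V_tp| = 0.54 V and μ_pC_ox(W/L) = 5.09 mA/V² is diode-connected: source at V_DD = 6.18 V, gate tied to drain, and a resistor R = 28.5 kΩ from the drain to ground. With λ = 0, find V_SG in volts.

With gate tied to drain, V_SG = V_SD ≥ V_SG − |V_tp|, so the device is in saturation.
KCL at the drain: ½ k_p (V_SG − |V_tp|)² = (V_DD − V_SG)/R.
Let x = V_SG − 0.54. Then 72.5 x² + x − 5.64 = 0, giving x = 0.272 V (positive root), so V_SG = 0.812 V.
I_D = (V_DD − V_SG)/R = (6.18 − 0.812) / 28.5 = 0.188 mA.

V_SG = 0.812 V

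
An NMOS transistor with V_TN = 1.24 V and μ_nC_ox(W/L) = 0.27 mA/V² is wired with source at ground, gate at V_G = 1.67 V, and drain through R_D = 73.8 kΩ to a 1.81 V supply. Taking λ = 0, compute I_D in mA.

V_GS = V_G = 1.67 V, so V_ov = 1.67 − 1.24 = 0.43 V.
Assume saturation: I_D = ½ k_n V_ov² = 0.5 × 0.27 × 0.43² = 0.025 mA, giving V_DS = V_DD − I_D R_D = 1.81 − 0.025 × 73.8 = -0.0322 V.
But -0.0322 V < V_ov = 0.43 V, so the device is actually in triode.
In triode I_D = k_n[V_ov V_DS − ½ V_DS²] and I_D = (V_DD − V_DS)/R_D. Equating: 9.96 V_DS² − 9.568 V_DS + 1.81 = 0, giving V_DS = 0.259 V (the root below V_ov).
I_D = (1.81 − 0.259) / 73.8 = 0.021 mA.

I_D = 0.0210 mA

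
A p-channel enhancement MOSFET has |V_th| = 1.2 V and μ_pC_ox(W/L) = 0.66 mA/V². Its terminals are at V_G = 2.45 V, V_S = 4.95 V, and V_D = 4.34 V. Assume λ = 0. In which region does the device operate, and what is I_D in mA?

Triode; I_D = 0.401 mA

V_SG = V_S − V_G = 4.95 − 2.45 = 2.5 V; V_SD = V_S − V_D = 4.95 − 4.34 = 0.61 V.
V_ov = V_SG − |V_th| = 2.5 − 1.2 = 1.3 V.
Since V_SD = 0.61 V < V_ov = 1.3 V, the device is in the triode region.
I_D = k_p [V_ov · V_SD − ½ V_SD²] = 0.66 × [1.3 × 0.61 − 0.5 × 0.61²] = 0.401 mA.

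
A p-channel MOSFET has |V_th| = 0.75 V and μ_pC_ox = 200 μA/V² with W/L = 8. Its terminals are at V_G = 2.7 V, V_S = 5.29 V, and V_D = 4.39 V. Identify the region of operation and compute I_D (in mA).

Triode; I_D = 2.00 mA

V_SG = V_S − V_G = 5.29 − 2.7 = 2.59 V; V_SD = V_S − V_D = 5.29 − 4.39 = 0.9 V.
k_p = μ_pC_ox · (W/L) = 1.6 mA/V².
V_ov = V_SG − |V_th| = 2.59 − 0.75 = 1.84 V.
Since V_SD = 0.9 V < V_ov = 1.84 V, the device is in the triode region.
I_D = k_p [V_ov · V_SD − ½ V_SD²] = 1.6 × [1.84 × 0.9 − 0.5 × 0.9²] = 2 mA.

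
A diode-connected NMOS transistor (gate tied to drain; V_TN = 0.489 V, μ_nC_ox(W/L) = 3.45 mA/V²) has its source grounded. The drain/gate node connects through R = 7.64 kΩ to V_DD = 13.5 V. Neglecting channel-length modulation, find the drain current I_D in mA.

With gate tied to drain, V_GS = V_DS ≥ V_GS − V_TN, so the device is in saturation.
KCL at the drain: ½ k_n (V_GS − V_TN)² = (V_DD − V_GS)/R.
Let x = V_GS − 0.489. Then 13.2 x² + x − 13.01 = 0, giving x = 0.956 V (positive root), so V_GS = 1.45 V.
I_D = (V_DD − V_GS)/R = (13.5 − 1.45) / 7.64 = 1.58 mA.

I_D = 1.58 mA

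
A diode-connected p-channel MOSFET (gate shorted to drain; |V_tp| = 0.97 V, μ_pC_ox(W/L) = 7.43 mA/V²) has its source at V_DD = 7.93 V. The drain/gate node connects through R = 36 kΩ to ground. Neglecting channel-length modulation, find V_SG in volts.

V_SG = 1.19 V

With gate tied to drain, V_SG = V_SD ≥ V_SG − |V_tp|, so the device is in saturation.
KCL at the drain: ½ k_p (V_SG − |V_tp|)² = (V_DD − V_SG)/R.
Let x = V_SG − 0.97. Then 134 x² + x − 6.96 = 0, giving x = 0.224 V (positive root), so V_SG = 1.19 V.
I_D = (V_DD − V_SG)/R = (7.93 − 1.19) / 36 = 0.187 mA.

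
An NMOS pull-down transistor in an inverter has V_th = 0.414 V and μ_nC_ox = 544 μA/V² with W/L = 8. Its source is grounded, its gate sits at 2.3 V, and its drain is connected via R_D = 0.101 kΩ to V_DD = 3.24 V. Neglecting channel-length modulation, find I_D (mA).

I_D = 7.74 mA

V_GS = V_G = 2.3 V, so V_ov = 2.3 − 0.414 = 1.89 V.
k_n = μ_nC_ox · (W/L) = 4.352 mA/V².
Assume saturation: I_D = ½ k_n V_ov² = 0.5 × 4.352 × 1.89² = 7.74 mA, giving V_DS = V_DD − I_D R_D = 3.24 − 7.74 × 0.101 = 2.46 V.
V_DS = 2.46 V ≥ V_ov = 1.89 V, confirming saturation.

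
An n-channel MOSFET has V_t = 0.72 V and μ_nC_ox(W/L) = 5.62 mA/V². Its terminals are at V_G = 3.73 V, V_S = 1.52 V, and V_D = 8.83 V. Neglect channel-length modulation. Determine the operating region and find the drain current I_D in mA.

Saturation; I_D = 6.24 mA

V_GS = V_G − V_S = 3.73 − 1.52 = 2.21 V; V_DS = V_D − V_S = 8.83 − 1.52 = 7.31 V.
V_ov = V_GS − V_t = 2.21 − 0.72 = 1.49 V.
Since V_DS = 7.31 V ≥ V_ov = 1.49 V, the device is in saturation.
I_D = ½ k_n V_ov² = 0.5 × 5.62 × 1.49² = 6.24 mA.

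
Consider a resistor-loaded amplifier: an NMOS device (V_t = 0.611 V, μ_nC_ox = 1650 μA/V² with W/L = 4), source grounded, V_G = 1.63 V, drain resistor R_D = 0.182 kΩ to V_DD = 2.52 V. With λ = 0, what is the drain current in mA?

V_GS = V_G = 1.63 V, so V_ov = 1.63 − 0.611 = 1.02 V.
k_n = μ_nC_ox · (W/L) = 6.6 mA/V².
Assume saturation: I_D = ½ k_n V_ov² = 0.5 × 6.6 × 1.02² = 3.43 mA, giving V_DS = V_DD − I_D R_D = 2.52 − 3.43 × 0.182 = 1.9 V.
V_DS = 1.9 V ≥ V_ov = 1.02 V, confirming saturation.

I_D = 3.43 mA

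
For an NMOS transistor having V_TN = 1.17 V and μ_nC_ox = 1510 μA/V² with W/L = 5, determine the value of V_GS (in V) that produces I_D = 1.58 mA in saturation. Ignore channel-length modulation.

k_n = μ_nC_ox · (W/L) = 7.55 mA/V².
In saturation I_D = ½ k_n (V_GS − V_TN)², so V_GS − V_TN = √(2 I_D / k_n) = √(2 × 1.58 / 7.55) = 0.647 V.
V_GS = 1.17 + 0.647 = 1.82 V.

V_GS = 1.82 V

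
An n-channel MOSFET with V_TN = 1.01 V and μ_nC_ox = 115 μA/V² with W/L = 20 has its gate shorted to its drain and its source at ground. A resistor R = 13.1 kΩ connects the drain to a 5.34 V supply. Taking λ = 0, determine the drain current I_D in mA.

With gate tied to drain, V_GS = V_DS ≥ V_GS − V_TN, so the device is in saturation.
k_n = μ_nC_ox · (W/L) = 2.3 mA/V².
KCL at the drain: ½ k_n (V_GS − V_TN)² = (V_DD − V_GS)/R.
Let x = V_GS − 1.01. Then 15.1 x² + x − 4.33 = 0, giving x = 0.504 V (positive root), so V_GS = 1.51 V.
I_D = (V_DD − V_GS)/R = (5.34 − 1.51) / 13.1 = 0.292 mA.

I_D = 0.292 mA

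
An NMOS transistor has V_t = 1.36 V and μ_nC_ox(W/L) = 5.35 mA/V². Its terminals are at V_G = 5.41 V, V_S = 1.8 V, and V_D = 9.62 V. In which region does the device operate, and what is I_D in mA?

V_GS = V_G − V_S = 5.41 − 1.8 = 3.61 V; V_DS = V_D − V_S = 9.62 − 1.8 = 7.82 V.
V_ov = V_GS − V_t = 3.61 − 1.36 = 2.25 V.
Since V_DS = 7.82 V ≥ V_ov = 2.25 V, the device is in saturation.
I_D = ½ k_n V_ov² = 0.5 × 5.35 × 2.25² = 13.5 mA.

Saturation; I_D = 13.5 mA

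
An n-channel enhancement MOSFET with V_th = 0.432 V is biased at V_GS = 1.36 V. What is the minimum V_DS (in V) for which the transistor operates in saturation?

The boundary between triode and saturation is V_DS = V_GS − V_th = V_ov.
V_ov = 1.36 − 0.432 = 0.928 V.

V_DS,sat = 0.928 V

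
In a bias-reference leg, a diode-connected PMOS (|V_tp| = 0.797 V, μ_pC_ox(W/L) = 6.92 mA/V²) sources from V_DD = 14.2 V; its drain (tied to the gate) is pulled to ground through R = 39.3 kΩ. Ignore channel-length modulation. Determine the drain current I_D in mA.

With gate tied to drain, V_SG = V_SD ≥ V_SG − |V_tp|, so the device is in saturation.
KCL at the drain: ½ k_p (V_SG − |V_tp|)² = (V_DD − V_SG)/R.
Let x = V_SG − 0.797. Then 136 x² + x − 13.4 = 0, giving x = 0.31 V (positive root), so V_SG = 1.11 V.
I_D = (V_DD − V_SG)/R = (14.2 − 1.11) / 39.3 = 0.333 mA.

I_D = 0.333 mA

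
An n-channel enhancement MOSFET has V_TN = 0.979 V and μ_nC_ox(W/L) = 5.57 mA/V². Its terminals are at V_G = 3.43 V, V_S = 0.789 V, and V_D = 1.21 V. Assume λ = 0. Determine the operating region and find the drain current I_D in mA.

V_GS = V_G − V_S = 3.43 − 0.789 = 2.64 V; V_DS = V_D − V_S = 1.21 − 0.789 = 0.421 V.
V_ov = V_GS − V_TN = 2.64 − 0.979 = 1.66 V.
Since V_DS = 0.421 V < V_ov = 1.66 V, the device is in the triode region.
I_D = k_n [V_ov · V_DS − ½ V_DS²] = 5.57 × [1.66 × 0.421 − 0.5 × 0.421²] = 3.4 mA.

Triode; I_D = 3.40 mA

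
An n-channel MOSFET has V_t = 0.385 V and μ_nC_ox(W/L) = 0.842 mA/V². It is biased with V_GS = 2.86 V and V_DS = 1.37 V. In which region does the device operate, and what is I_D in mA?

Triode; I_D = 2.06 mA

V_ov = V_GS − V_t = 2.86 − 0.385 = 2.47 V.
Since V_DS = 1.37 V < V_ov = 2.47 V, the device is in the triode region.
I_D = k_n [V_ov · V_DS − ½ V_DS²] = 0.842 × [2.47 × 1.37 − 0.5 × 1.37²] = 2.06 mA.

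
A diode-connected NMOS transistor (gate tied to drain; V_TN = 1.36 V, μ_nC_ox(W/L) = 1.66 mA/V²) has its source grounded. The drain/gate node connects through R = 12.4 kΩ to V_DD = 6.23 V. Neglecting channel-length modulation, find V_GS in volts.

With gate tied to drain, V_GS = V_DS ≥ V_GS − V_TN, so the device is in saturation.
KCL at the drain: ½ k_n (V_GS − V_TN)² = (V_DD − V_GS)/R.
Let x = V_GS − 1.36. Then 10.3 x² + x − 4.87 = 0, giving x = 0.641 V (positive root), so V_GS = 2 V.
I_D = (V_DD − V_GS)/R = (6.23 − 2) / 12.4 = 0.341 mA.

V_GS = 2.00 V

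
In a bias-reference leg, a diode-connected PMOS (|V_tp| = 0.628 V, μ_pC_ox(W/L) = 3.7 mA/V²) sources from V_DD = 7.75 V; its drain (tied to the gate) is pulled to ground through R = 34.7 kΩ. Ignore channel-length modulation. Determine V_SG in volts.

V_SG = 0.953 V

With gate tied to drain, V_SG = V_SD ≥ V_SG − |V_tp|, so the device is in saturation.
KCL at the drain: ½ k_p (V_SG − |V_tp|)² = (V_DD − V_SG)/R.
Let x = V_SG − 0.628. Then 64.2 x² + x − 7.122 = 0, giving x = 0.325 V (positive root), so V_SG = 0.953 V.
I_D = (V_DD − V_SG)/R = (7.75 − 0.953) / 34.7 = 0.196 mA.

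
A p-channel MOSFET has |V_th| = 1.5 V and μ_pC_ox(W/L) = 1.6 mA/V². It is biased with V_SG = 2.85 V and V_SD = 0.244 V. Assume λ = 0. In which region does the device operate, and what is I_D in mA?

V_ov = V_SG − |V_th| = 2.85 − 1.5 = 1.35 V.
Since V_SD = 0.244 V < V_ov = 1.35 V, the device is in the triode region.
I_D = k_p [V_ov · V_SD − ½ V_SD²] = 1.6 × [1.35 × 0.244 − 0.5 × 0.244²] = 0.479 mA.

Triode; I_D = 0.479 mA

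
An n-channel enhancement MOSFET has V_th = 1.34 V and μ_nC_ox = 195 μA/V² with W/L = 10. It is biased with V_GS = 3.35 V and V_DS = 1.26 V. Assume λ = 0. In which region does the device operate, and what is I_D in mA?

k_n = μ_nC_ox · (W/L) = 1.95 mA/V².
V_ov = V_GS − V_th = 3.35 − 1.34 = 2.01 V.
Since V_DS = 1.26 V < V_ov = 2.01 V, the device is in the triode region.
I_D = k_n [V_ov · V_DS − ½ V_DS²] = 1.95 × [2.01 × 1.26 − 0.5 × 1.26²] = 3.39 mA.

Triode; I_D = 3.39 mA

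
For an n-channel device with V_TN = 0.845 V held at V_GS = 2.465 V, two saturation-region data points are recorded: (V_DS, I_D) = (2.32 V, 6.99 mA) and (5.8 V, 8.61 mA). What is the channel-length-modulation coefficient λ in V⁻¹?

λ = 0.0788 V⁻¹

With V_GS fixed, I_D ∝ (1 + λ V_DS) in saturation, so I_D2/I_D1 = (1 + λ V_DS2)/(1 + λ V_DS1).
8.61/6.99 = 1.232 = (1 + 5.8 λ)/(1 + 2.32 λ).
Solving: λ (I_D1 V_DS2 − I_D2 V_DS1) = I_D2 − I_D1, so λ = (8.61 − 6.99) / (6.99 × 5.8 − 8.61 × 2.32) = 1.62 / 20.6 = 0.0788 V⁻¹.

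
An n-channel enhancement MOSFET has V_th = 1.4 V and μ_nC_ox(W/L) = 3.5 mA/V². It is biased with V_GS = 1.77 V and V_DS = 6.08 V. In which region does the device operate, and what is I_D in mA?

Saturation; I_D = 0.240 mA

V_ov = V_GS − V_th = 1.77 − 1.4 = 0.37 V.
Since V_DS = 6.08 V ≥ V_ov = 0.37 V, the device is in saturation.
I_D = ½ k_n V_ov² = 0.5 × 3.5 × 0.37² = 0.24 mA.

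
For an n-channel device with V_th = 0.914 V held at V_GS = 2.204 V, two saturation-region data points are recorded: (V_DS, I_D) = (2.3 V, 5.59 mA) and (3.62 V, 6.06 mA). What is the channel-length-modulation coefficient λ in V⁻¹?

λ = 0.0746 V⁻¹

With V_GS fixed, I_D ∝ (1 + λ V_DS) in saturation, so I_D2/I_D1 = (1 + λ V_DS2)/(1 + λ V_DS1).
6.06/5.59 = 1.084 = (1 + 3.62 λ)/(1 + 2.3 λ).
Solving: λ (I_D1 V_DS2 − I_D2 V_DS1) = I_D2 − I_D1, so λ = (6.06 − 5.59) / (5.59 × 3.62 − 6.06 × 2.3) = 0.47 / 6.3 = 0.0746 V⁻¹.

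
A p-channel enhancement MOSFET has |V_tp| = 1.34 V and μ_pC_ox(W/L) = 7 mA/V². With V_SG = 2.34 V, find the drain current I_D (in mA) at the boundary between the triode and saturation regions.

I_D = 3.50 mA

At the boundary V_SD = V_ov = V_SG − |V_tp| = 2.34 − 1.34 = 1 V.
I_D = ½ k_p V_ov² = 0.5 × 7 × 1² = 3.5 mA.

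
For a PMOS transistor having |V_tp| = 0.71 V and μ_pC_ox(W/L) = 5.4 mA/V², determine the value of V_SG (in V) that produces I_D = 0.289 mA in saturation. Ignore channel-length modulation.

In saturation I_D = ½ k_p (V_SG − |V_tp|)², so V_SG − |V_tp| = √(2 I_D / k_p) = √(2 × 0.289 / 5.4) = 0.327 V.
V_SG = 0.71 + 0.327 = 1.04 V.

V_SG = 1.04 V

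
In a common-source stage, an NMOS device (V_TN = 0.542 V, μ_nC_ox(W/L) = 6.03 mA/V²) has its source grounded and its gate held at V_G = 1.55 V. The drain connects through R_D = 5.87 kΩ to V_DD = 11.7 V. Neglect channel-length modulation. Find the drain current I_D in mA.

V_GS = V_G = 1.55 V, so V_ov = 1.55 − 0.542 = 1.01 V.
Assume saturation: I_D = ½ k_n V_ov² = 0.5 × 6.03 × 1.01² = 3.06 mA, giving V_DS = V_DD − I_D R_D = 11.7 − 3.06 × 5.87 = -6.28 V.
But -6.28 V < V_ov = 1.01 V, so the device is actually in triode.
In triode I_D = k_n[V_ov V_DS − ½ V_DS²] and I_D = (V_DD − V_DS)/R_D. Equating: 17.7 V_DS² − 36.68 V_DS + 11.7 = 0, giving V_DS = 0.394 V (the root below V_ov).
I_D = (11.7 − 0.394) / 5.87 = 1.93 mA.

I_D = 1.93 mA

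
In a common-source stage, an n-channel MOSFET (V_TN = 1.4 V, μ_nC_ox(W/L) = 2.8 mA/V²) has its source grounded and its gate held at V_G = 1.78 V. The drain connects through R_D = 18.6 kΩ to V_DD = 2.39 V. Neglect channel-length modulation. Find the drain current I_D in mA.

V_GS = V_G = 1.78 V, so V_ov = 1.78 − 1.4 = 0.38 V.
Assume saturation: I_D = ½ k_n V_ov² = 0.5 × 2.8 × 0.38² = 0.202 mA, giving V_DS = V_DD − I_D R_D = 2.39 − 0.202 × 18.6 = -1.37 V.
But -1.37 V < V_ov = 0.38 V, so the device is actually in triode.
In triode I_D = k_n[V_ov V_DS − ½ V_DS²] and I_D = (V_DD − V_DS)/R_D. Equating: 26 V_DS² − 20.79 V_DS + 2.39 = 0, giving V_DS = 0.139 V (the root below V_ov).
I_D = (2.39 − 0.139) / 18.6 = 0.121 mA.

I_D = 0.121 mA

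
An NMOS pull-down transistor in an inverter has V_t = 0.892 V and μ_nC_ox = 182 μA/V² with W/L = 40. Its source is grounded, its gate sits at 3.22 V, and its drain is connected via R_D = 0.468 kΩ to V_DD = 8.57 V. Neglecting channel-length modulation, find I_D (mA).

V_GS = V_G = 3.22 V, so V_ov = 3.22 − 0.892 = 2.33 V.
k_n = μ_nC_ox · (W/L) = 7.28 mA/V².
Assume saturation: I_D = ½ k_n V_ov² = 0.5 × 7.28 × 2.33² = 19.7 mA, giving V_DS = V_DD − I_D R_D = 8.57 − 19.7 × 0.468 = -0.662 V.
But -0.662 V < V_ov = 2.33 V, so the device is actually in triode.
In triode I_D = k_n[V_ov V_DS − ½ V_DS²] and I_D = (V_DD − V_DS)/R_D. Equating: 1.7 V_DS² − 8.932 V_DS + 8.57 = 0, giving V_DS = 1.26 V (the root below V_ov).
I_D = (8.57 − 1.26) / 0.468 = 15.6 mA.

I_D = 15.6 mA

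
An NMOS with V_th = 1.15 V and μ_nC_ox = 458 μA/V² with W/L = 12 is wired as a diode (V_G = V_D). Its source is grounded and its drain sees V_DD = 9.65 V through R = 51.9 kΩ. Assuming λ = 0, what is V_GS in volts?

V_GS = 1.39 V

With gate tied to drain, V_GS = V_DS ≥ V_GS − V_th, so the device is in saturation.
k_n = μ_nC_ox · (W/L) = 5.496 mA/V².
KCL at the drain: ½ k_n (V_GS − V_th)² = (V_DD − V_GS)/R.
Let x = V_GS − 1.15. Then 143 x² + x − 8.5 = 0, giving x = 0.241 V (positive root), so V_GS = 1.39 V.
I_D = (V_DD − V_GS)/R = (9.65 − 1.39) / 51.9 = 0.159 mA.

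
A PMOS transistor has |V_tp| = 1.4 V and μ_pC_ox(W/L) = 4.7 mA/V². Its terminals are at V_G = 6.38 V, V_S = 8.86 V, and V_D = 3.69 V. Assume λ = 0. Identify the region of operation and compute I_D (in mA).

Saturation; I_D = 2.74 mA

V_SG = V_S − V_G = 8.86 − 6.38 = 2.48 V; V_SD = V_S − V_D = 8.86 − 3.69 = 5.17 V.
V_ov = V_SG − |V_tp| = 2.48 − 1.4 = 1.08 V.
Since V_SD = 5.17 V ≥ V_ov = 1.08 V, the device is in saturation.
I_D = ½ k_p V_ov² = 0.5 × 4.7 × 1.08² = 2.74 mA.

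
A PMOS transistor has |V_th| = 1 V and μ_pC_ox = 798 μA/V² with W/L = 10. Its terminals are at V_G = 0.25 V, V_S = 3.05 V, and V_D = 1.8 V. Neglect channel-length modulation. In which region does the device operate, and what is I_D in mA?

V_SG = V_S − V_G = 3.05 − 0.25 = 2.8 V; V_SD = V_S − V_D = 3.05 − 1.8 = 1.25 V.
k_p = μ_pC_ox · (W/L) = 7.98 mA/V².
V_ov = V_SG − |V_th| = 2.8 − 1 = 1.8 V.
Since V_SD = 1.25 V < V_ov = 1.8 V, the device is in the triode region.
I_D = k_p [V_ov · V_SD − ½ V_SD²] = 7.98 × [1.8 × 1.25 − 0.5 × 1.25²] = 11.7 mA.

Triode; I_D = 11.7 mA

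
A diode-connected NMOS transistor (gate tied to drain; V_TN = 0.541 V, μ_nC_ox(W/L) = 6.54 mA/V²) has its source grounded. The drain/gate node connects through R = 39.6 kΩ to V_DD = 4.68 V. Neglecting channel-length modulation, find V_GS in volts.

V_GS = 0.716 V

With gate tied to drain, V_GS = V_DS ≥ V_GS − V_TN, so the device is in saturation.
KCL at the drain: ½ k_n (V_GS − V_TN)² = (V_DD − V_GS)/R.
Let x = V_GS − 0.541. Then 129 x² + x − 4.139 = 0, giving x = 0.175 V (positive root), so V_GS = 0.716 V.
I_D = (V_DD − V_GS)/R = (4.68 − 0.716) / 39.6 = 0.1 mA.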